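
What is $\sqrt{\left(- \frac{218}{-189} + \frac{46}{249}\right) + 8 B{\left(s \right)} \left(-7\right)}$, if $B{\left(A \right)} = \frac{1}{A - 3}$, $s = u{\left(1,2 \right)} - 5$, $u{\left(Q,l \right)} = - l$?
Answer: $\frac{2 \sqrt{1185667035}}{26145} \approx 2.634$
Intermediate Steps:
$s = -7$ ($s = \left(-1\right) 2 - 5 = -2 - 5 = -7$)
$B{\left(A \right)} = \frac{1}{-3 + A}$
$\sqrt{\left(- \frac{218}{-189} + \frac{46}{249}\right) + 8 B{\left(s \right)} \left(-7\right)} = \sqrt{\left(- \frac{218}{-189} + \frac{46}{249}\right) + \frac{8}{-3 - 7} \left(-7\right)} = \sqrt{\left(\left(-218\right) \left(- \frac{1}{189}\right) + 46 \cdot \frac{1}{249}\right) + \frac{8}{-10} \left(-7\right)} = \sqrt{\left(\frac{218}{189} + \frac{46}{249}\right) + 8 \left(- \frac{1}{10}\right) \left(-7\right)} = \sqrt{\frac{20992}{15687} - - \frac{28}{5}} = \sqrt{\frac{20992}{15687} + \frac{28}{5}} = \sqrt{\frac{544196}{78435}} = \frac{2 \sqrt{1185667035}}{26145}$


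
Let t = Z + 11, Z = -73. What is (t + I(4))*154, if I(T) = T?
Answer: -8932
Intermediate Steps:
t = -62 (t = -73 + 11 = -62)
(t + I(4))*154 = (-62 + 4)*154 = -58*154 = -8932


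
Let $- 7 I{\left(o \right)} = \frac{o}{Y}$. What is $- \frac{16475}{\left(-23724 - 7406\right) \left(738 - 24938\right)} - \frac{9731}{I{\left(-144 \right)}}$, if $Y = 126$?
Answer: $- \frac{1796048432529}{30133840} \approx -59602.0$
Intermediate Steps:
$I{\left(o \right)} = - \frac{o}{882}$ ($I{\left(o \right)} = - \frac{o \frac{1}{126}}{7} = - \frac{\frac{1}{126} o}{7} = - \frac{o}{882}$)
$- \frac{16475}{\left(-23724 - 7406\right) \left(738 - 24938\right)} - \frac{9731}{I{\left(-144 \right)}} = - \frac{16475}{\left(-23724 - 7406\right) \left(738 - 24938\right)} - \frac{9731}{\left(- \frac{1}{882}\right) \left(-144\right)} = - \frac{16475}{\left(-31130\right) \left(-24200\right)} - \frac{9731}{\frac{8}{49}} = - \frac{16475}{753346000} - \frac{476819}{8} = \left(-16475\right) \frac{1}{753346000} - \frac{476819}{8} = - \frac{659}{30133840} - \frac{476819}{8} = - \frac{1796048432529}{30133840}$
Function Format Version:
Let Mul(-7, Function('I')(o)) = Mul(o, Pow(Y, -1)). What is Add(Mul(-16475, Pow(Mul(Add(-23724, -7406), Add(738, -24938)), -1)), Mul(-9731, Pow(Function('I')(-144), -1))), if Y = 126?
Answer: Rational(-1796048432529, 30133840) ≈ -59602.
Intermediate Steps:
Function('I')(o) = Mul(Rational(-1, 882), o) (Function('I')(o) = Mul(Rational(-1, 7), Mul(o, Pow(126, -1))) = Mul(Rational(-1, 7), Mul(o, Rational(1, 126))) = Mul(Rational(-1, 7), Mul(Rational(1, 126), o)) = Mul(Rational(-1, 882), o))
Add(Mul(-16475, Pow(Mul(Add(-23724, -7406), Add(738, -24938)), -1)), Mul(-9731, Pow(Function('I')(-144), -1))) = Add(Mul(-16475, Pow(Mul(Add(-23724, -7406), Add(738, -24938)), -1)), Mul(-9731, Pow(Mul(Rational(-1, 882), -144), -1))) = Add(Mul(-16475, Pow(Mul(-31130, -24200), -1)), Mul(-9731, Pow(Rational(8, 49), -1))) = Add(Mul(-16475, Pow(753346000, -1)), Mul(-9731, Rational(49, 8))) = Add(Mul(-16475, Rational(1, 753346000)), Rational(-476819, 8)) = Add(Rational(-659, 30133840), Rational(-476819, 8)) = Rational(-1796048432529, 30133840)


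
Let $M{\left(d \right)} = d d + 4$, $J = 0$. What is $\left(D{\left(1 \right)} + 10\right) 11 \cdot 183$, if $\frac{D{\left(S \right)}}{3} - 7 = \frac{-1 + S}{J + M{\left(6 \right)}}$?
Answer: $62403$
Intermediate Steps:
$M{\left(d \right)} = 4 + d^{2}$ ($M{\left(d \right)} = d^{2} + 4 = 4 + d^{2}$)
$D{\left(S \right)} = \frac{837}{40} + \frac{3 S}{40}$ ($D{\left(S \right)} = 21 + 3 \frac{-1 + S}{0 + \left(4 + 6^{2}\right)} = 21 + 3 \frac{-1 + S}{0 + \left(4 + 36\right)} = 21 + 3 \frac{-1 + S}{0 + 40} = 21 + 3 \frac{-1 + S}{40} = 21 + 3 \left(-1 + S\right) \frac{1}{40} = 21 + 3 \left(- \frac{1}{40} + \frac{S}{40}\right) = 21 + \left(- \frac{3}{40} + \frac{3 S}{40}\right) = \frac{837}{40} + \frac{3 S}{40}$)
$\left(D{\left(1 \right)} + 10\right) 11 \cdot 183 = \left(\left(\frac{837}{40} + \frac{3}{40} \cdot 1\right) + 10\right) 11 \cdot 183 = \left(\left(\frac{837}{40} + \frac{3}{40}\right) + 10\right) 11 \cdot 183 = \left(21 + 10\right) 11 \cdot 183 = 31 \cdot 11 \cdot 183 = 341 \cdot 183 = 62403$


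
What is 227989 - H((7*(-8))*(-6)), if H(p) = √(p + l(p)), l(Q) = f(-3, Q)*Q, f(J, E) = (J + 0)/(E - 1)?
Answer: 227989 - 8*√583905/335 ≈ 2.2797e+5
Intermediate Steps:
f(J, E) = J/(-1 + E)
l(Q) = -3*Q/(-1 + Q) (l(Q) = (-3/(-1 + Q))*Q = -3*Q/(-1 + Q))
H(p) = √(p - 3*p/(-1 + p))
227989 - H((7*(-8))*(-6)) = 227989 - √(((7*(-8))*(-6))*(-4 + (7*(-8))*(-6))/(-1 + (7*(-8))*(-6))) = 227989 - √((-56*(-6))*(-4 - 56*(-6))/(-1 - 56*(-6))) = 227989 - √(336*(-4 + 336)/(-1 + 336)) = 227989 - √(336*332/335) = 227989 - √(336*(1/335)*332) = 227989 - √(111552/335) = 227989 - 8*√583905/335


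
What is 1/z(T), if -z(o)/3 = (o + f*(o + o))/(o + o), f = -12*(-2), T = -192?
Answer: -2/147 ≈ -0.013605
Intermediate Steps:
f = 24
z(o) = -147/2 (z(o) = -3*(o + 24*(o + o))/(o + o) = -3*(o + 24*(2*o))/(2*o) = -3*(o + 48*o)*1/(2*o) = -3*49*o*1/(2*o) = -3*49/2 = -147/2)
1/z(T) = 1/(-147/2) = -2/147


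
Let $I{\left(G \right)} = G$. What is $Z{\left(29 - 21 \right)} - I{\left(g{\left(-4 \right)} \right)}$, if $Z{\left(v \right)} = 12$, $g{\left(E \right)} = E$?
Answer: $16$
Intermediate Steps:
$Z{\left(29 - 21 \right)} - I{\left(g{\left(-4 \right)} \right)} = 12 - -4 = 12 + 4 = 16$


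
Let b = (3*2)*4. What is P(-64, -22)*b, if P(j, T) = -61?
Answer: -1464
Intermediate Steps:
b = 24 (b = 6*4 = 24)
P(-64, -22)*b = -61*24 = -1464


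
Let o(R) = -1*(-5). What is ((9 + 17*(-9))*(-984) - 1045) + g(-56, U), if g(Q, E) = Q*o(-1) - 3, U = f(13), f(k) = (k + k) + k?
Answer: 140368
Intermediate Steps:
o(R) = 5
f(k) = 3*k (f(k) = 2*k + k = 3*k)
U = 39 (U = 3*13 = 39)
g(Q, E) = -3 + 5*Q (g(Q, E) = Q*5 - 3 = 5*Q - 3 = -3 + 5*Q)
((9 + 17*(-9))*(-984) - 1045) + g(-56, U) = ((9 + 17*(-9))*(-984) - 1045) + (-3 + 5*(-56)) = ((9 - 153)*(-984) - 1045) + (-3 - 280) = (-144*(-984) - 1045) - 283 = (141696 - 1045) - 283 = 140651 - 283 = 140368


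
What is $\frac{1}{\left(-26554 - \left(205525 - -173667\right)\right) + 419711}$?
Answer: $\frac{1}{13965} \approx 7.1608 \cdot 10^{-5}$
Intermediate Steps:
$\frac{1}{\left(-26554 - \left(205525 - -173667\right)\right) + 419711} = \frac{1}{\left(-26554 - \left(205525 + 173667\right)\right) + 419711} = \frac{1}{\left(-26554 - 379192\right) + 419711} = \frac{1}{-405746 + 419711} = \frac{1}{13965}$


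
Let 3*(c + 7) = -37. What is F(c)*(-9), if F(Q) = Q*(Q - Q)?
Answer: 0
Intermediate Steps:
c = -58/3 (c = -7 + (⅓)*(-37) = -7 - 37/3 = -58/3 ≈ -19.333)
F(Q) = 0 (F(Q) = Q*0 = 0)
F(c)*(-9) = 0*(-9) = 0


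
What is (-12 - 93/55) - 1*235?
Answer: -13678/55 ≈ -248.69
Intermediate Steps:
(-12 - 93/55) - 1*235 = (-12 - 93*1/55) - 235 = (-12 - 93/55) - 235 = -753/55 - 235 = -13678/55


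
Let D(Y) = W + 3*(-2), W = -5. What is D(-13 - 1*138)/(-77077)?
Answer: 1/7007 ≈ 0.00014271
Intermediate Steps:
D(Y) = -11 (D(Y) = -5 + 3*(-2) = -5 - 6 = -11)
D(-13 - 1*138)/(-77077) = -11/(-77077) = -11*(-1/77077) = 1/7007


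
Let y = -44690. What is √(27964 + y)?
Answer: I*√16726 ≈ 129.33*I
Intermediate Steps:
√(27964 + y) = √(27964 - 44690) = √(-16726) = I*√16726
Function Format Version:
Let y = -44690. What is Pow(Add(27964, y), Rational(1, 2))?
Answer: Mul(I, Pow(16726, Rational(1, 2))) ≈ Mul(129.33, I)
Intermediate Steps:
Pow(Add(27964, y), Rational(1, 2)) = Pow(Add(27964, -44690), Rational(1, 2)) = Pow(-16726, Rational(1, 2)) = Mul(I, Pow(16726, Rational(1, 2)))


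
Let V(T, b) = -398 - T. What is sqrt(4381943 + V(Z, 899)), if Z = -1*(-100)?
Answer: sqrt(4381445) ≈ 2093.2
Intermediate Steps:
Z = 100
sqrt(4381943 + V(Z, 899)) = sqrt(4381943 + (-398 - 1*100)) = sqrt(4381943 + (-398 - 100)) = sqrt(4381943 - 498) = sqrt(4381445)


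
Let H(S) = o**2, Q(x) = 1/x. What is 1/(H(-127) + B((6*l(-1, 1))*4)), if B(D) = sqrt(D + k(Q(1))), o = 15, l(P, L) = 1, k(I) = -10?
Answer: 225/50611 - sqrt(14)/50611 ≈ 0.0043717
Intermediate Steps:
B(D) = sqrt(-10 + D) (B(D) = sqrt(D - 10) = sqrt(-10 + D))
H(S) = 225 (H(S) = 15**2 = 225)
1/(H(-127) + B((6*l(-1, 1))*4)) = 1/(225 + sqrt(-10 + (6*1)*4)) = 1/(225 + sqrt(-10 + 6*4)) = 1/(225 + sqrt(-10 + 24)) = 1/(225 + sqrt(14))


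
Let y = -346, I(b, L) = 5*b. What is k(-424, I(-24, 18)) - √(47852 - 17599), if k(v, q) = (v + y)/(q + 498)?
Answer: -55/27 - √30253 ≈ -175.97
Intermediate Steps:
k(v, q) = (-346 + v)/(498 + q) (k(v, q) = (v - 346)/(q + 498) = (-346 + v)/(498 + q))
k(-424, I(-24, 18)) - √(47852 - 17599) = (-346 - 424)/(498 + 5*(-24)) - √(47852 - 17599) = -770/(498 - 120) - √30253 = -770/378 - √30253 = (1/378)*(-770) - √30253 = -55/27 - √30253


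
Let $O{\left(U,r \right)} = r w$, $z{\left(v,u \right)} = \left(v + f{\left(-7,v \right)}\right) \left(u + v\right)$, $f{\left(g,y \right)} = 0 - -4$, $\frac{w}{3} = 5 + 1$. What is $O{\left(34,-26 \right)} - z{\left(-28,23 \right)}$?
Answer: $-588$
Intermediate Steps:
$w = 18$ ($w = 3 \left(5 + 1\right) = 3 \cdot 6 = 18$)
$f{\left(g,y \right)} = 4$ ($f{\left(g,y \right)} = 0 + 4 = 4$)
$z{\left(v,u \right)} = \left(4 + v\right) \left(u + v\right)$ ($z{\left(v,u \right)} = \left(v + 4\right) \left(u + v\right) = \left(4 + v\right) \left(u + v\right)$)
$O{\left(U,r \right)} = 18 r$ ($O{\left(U,r \right)} = r 18 = 18 r$)
$O{\left(34,-26 \right)} - z{\left(-28,23 \right)} = 18 \left(-26\right) - \left(\left(-28\right)^{2} + 4 \cdot 23 + 4 \left(-28\right) + 23 \left(-28\right)\right) = -468 - \left(784 + 92 - 112 - 644\right) = -468 - 120 = -588$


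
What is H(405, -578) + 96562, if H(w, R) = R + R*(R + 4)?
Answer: 427756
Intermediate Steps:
H(w, R) = R + R*(4 + R)
H(405, -578) + 96562 = -578*(5 - 578) + 96562 = -578*(-573) + 96562 = 331194 + 96562 = 427756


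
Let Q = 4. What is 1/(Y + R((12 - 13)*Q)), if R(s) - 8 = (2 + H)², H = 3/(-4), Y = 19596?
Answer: 16/313689 ≈ 5.1006e-5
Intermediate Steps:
H = -¾ (H = 3*(-¼) = -¾ ≈ -0.75000)
R(s) = 153/16 (R(s) = 8 + (2 - ¾)² = 8 + (5/4)² = 8 + 25/16 = 153/16)
1/(Y + R((12 - 13)*Q)) = 1/(19596 + 153/16) = 1/(313689/16) = 16/313689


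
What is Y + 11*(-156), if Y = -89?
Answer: -1805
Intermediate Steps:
Y + 11*(-156) = -89 + 11*(-156) = -89 - 1716 = -1805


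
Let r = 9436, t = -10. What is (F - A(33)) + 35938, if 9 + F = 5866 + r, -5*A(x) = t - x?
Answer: 256112/5 ≈ 51222.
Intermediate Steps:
A(x) = 2 + x/5 (A(x) = -(-10 - x)/5 = 2 + x/5)
F = 15293 (F = -9 + (5866 + 9436) = -9 + 15302 = 15293)
(F - A(33)) + 35938 = (15293 - (2 + (⅕)*33)) + 35938 = (15293 - (2 + 33/5)) + 35938 = (15293 - 1*43/5) + 35938 = (15293 - 43/5) + 35938 = 76422/5 + 35938 = 256112/5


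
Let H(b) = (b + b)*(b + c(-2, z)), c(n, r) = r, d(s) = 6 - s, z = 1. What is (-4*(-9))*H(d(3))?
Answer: 864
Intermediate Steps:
H(b) = 2*b*(1 + b) (H(b) = (b + b)*(b + 1) = (2*b)*(1 + b) = 2*b*(1 + b))
(-4*(-9))*H(d(3)) = (-4*(-9))*(2*(6 - 1*3)*(1 + (6 - 1*3))) = 36*(2*(6 - 3)*(1 + (6 - 3))) = 36*(2*3*(1 + 3)) = 36*(2*3*4) = 36*24 = 864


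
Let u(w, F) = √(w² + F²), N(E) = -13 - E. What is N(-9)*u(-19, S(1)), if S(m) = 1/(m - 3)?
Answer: -34*√5 ≈ -76.026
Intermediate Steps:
S(m) = 1/(-3 + m)
u(w, F) = √(F² + w²)
N(-9)*u(-19, S(1)) = (-13 - 1*(-9))*√((1/(-3 + 1))² + (-19)²) = (-13 + 9)*√((1/(-2))² + 361) = -4*√((-½)² + 361) = -4*√(¼ + 361) = -34*√5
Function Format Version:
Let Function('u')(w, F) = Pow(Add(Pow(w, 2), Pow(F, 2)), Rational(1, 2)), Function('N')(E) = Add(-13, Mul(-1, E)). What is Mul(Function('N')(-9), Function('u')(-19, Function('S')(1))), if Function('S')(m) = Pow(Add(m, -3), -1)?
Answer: Mul(-34, Pow(5, Rational(1, 2))) ≈ -76.026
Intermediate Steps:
Function('S')(m) = Pow(Add(-3, m), -1)
Function('u')(w, F) = Pow(Add(Pow(F, 2), Pow(w, 2)), Rational(1, 2))
Mul(Function('N')(-9), Function('u')(-19, Function('S')(1))) = Mul(Add(-13, Mul(-1, -9)), Pow(Add(Pow(Pow(Add(-3, 1), -1), 2), Pow(-19, 2)), Rational(1, 2))) = Mul(Add(-13, 9), Pow(Add(Pow(Pow(-2, -1), 2), 361), Rational(1, 2))) = Mul(-4, Pow(Add(Pow(Rational(-1, 2), 2), 361), Rational(1, 2))) = Mul(-4, Pow(Add(Rational(1, 4), 361), Rational(1, 2))) = Mul(-4, Pow(Rational(1445, 4), Rational(1, 2))) = Mul(-4, Mul(Rational(17, 2), Pow(5, Rational(1, 2)))) = Mul(-34, Pow(5, Rational(1, 2)))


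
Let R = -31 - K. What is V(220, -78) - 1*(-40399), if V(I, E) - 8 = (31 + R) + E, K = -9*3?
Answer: 40356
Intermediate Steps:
K = -27
R = -4 (R = -31 - 1*(-27) = -31 + 27 = -4)
V(I, E) = 35 + E (V(I, E) = 8 + ((31 - 4) + E) = 8 + (27 + E) = 35 + E)
V(220, -78) - 1*(-40399) = (35 - 78) - 1*(-40399) = -43 + 40399 = 40356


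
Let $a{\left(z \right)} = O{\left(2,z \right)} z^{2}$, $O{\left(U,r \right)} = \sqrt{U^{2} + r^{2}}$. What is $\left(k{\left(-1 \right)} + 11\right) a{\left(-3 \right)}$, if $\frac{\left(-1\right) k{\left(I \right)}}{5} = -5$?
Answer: $324 \sqrt{13} \approx 1168.2$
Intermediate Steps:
$k{\left(I \right)} = 25$ ($k{\left(I \right)} = \left(-5\right) \left(-5\right) = 25$)
$a{\left(z \right)} = z^{2} \sqrt{4 + z^{2}}$ ($a{\left(z \right)} = \sqrt{2^{2} + z^{2}} z^{2} = \sqrt{4 + z^{2}} z^{2} = z^{2} \sqrt{4 + z^{2}}$)
$\left(k{\left(-1 \right)} + 11\right) a{\left(-3 \right)} = \left(25 + 11\right) \left(-3\right)^{2} \sqrt{4 + \left(-3\right)^{2}} = 36 \cdot 9 \sqrt{4 + 9} = 36 \cdot 9 \sqrt{13} = 324 \sqrt{13}$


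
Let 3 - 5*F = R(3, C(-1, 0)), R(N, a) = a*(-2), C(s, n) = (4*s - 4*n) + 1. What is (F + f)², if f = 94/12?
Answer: 47089/900 ≈ 52.321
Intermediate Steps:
f = 47/6 (f = 94*(1/12) = 47/6 ≈ 7.8333)
C(s, n) = 1 - 4*n + 4*s (C(s, n) = (-4*n + 4*s) + 1 = 1 - 4*n + 4*s)
R(N, a) = -2*a
F = -⅗ (F = ⅗ - (-2)*(1 - 4*0 + 4*(-1))/5 = ⅗ - (-2)*(1 + 0 - 4)/5 = ⅗ - (-2)*(-3)/5 = ⅗ - ⅕*6 = ⅗ - 6/5 = -⅗ ≈ -0.60000)
(F + f)² = (-⅗ + 47/6)² = (217/30)² = 47089/900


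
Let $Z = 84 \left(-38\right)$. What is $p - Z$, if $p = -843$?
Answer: $2349$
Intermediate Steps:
$Z = -3192$
$p - Z = -843 - -3192 = -843 + 3192 = 2349$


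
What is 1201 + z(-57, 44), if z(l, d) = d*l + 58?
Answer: -1249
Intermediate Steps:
z(l, d) = 58 + d*l
1201 + z(-57, 44) = 1201 + (58 + 44*(-57)) = 1201 + (58 - 2508) = 1201 - 2450 = -1249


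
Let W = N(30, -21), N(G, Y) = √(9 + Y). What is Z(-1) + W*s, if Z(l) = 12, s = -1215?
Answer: 12 - 2430*I*√3 ≈ 12.0 - 4208.9*I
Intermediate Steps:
W = 2*I*√3 (W = √(9 - 21) = √(-12) = 2*I*√3 ≈ 3.4641*I)
Z(-1) + W*s = 12 + (2*I*√3)*(-1215) = 12 - 2430*I*√3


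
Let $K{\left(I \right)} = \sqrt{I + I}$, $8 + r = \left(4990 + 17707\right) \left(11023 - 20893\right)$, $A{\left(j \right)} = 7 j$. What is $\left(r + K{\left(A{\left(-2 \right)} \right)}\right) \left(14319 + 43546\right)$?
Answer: $-12962882465270 + 115730 i \sqrt{7} \approx -1.2963 \cdot 10^{13} + 3.0619 \cdot 10^{5} i$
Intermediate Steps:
$r = -224019398$ ($r = -8 + \left(4990 + 17707\right) \left(11023 - 20893\right) = -8 + 22697 \left(-9870\right) = -8 - 224019390 = -224019398$)
$K{\left(I \right)} = \sqrt{2} \sqrt{I}$ ($K{\left(I \right)} = \sqrt{2 I} = \sqrt{2} \sqrt{I}$)
$\left(r + K{\left(A{\left(-2 \right)} \right)}\right) \left(14319 + 43546\right) = \left(-224019398 + \sqrt{2} \sqrt{7 \left(-2\right)}\right) \left(14319 + 43546\right) = \left(-224019398 + \sqrt{2} \sqrt{-14}\right) 57865 = \left(-224019398 + \sqrt{2} i \sqrt{14}\right) 57865 = \left(-224019398 + 2 i \sqrt{7}\right) 57865 = -12962882465270 + 115730 i \sqrt{7}$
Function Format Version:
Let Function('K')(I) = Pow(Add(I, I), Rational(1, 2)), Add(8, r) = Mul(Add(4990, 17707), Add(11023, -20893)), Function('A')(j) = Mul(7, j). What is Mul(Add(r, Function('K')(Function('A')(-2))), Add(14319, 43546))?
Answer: Add(-12962882465270, Mul(115730, I, Pow(7, Rational(1, 2)))) ≈ Add(-1.2963e+13, Mul(3.0619e+5, I))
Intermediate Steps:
r = -224019398 (r = Add(-8, Mul(Add(4990, 17707), Add(11023, -20893))) = Add(-8, Mul(22697, -9870)) = Add(-8, -224019390) = -224019398)
Function('K')(I) = Mul(Pow(2, Rational(1, 2)), Pow(I, Rational(1, 2))) (Function('K')(I) = Pow(Mul(2, I), Rational(1, 2)) = Mul(Pow(2, Rational(1, 2)), Pow(I, Rational(1, 2))))
Mul(Add(r, Function('K')(Function('A')(-2))), Add(14319, 43546)) = Mul(Add(-224019398, Mul(Pow(2, Rational(1, 2)), Pow(Mul(7, -2), Rational(1, 2)))), Add(14319, 43546)) = Mul(Add(-224019398, Mul(Pow(2, Rational(1, 2)), Pow(-14, Rational(1, 2)))), 57865) = Mul(Add(-224019398, Mul(Pow(2, Rational(1, 2)), Mul(I, Pow(14, Rational(1, 2))))), 57865) = Mul(Add(-224019398, Mul(2, I, Pow(7, Rational(1, 2)))), 57865) = Add(-12962882465270, Mul(115730, I, Pow(7, Rational(1, 2))))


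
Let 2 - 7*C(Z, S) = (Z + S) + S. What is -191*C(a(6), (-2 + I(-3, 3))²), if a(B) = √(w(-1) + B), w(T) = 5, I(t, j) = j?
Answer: 191*√11/7 ≈ 90.496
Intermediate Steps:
a(B) = √(5 + B)
C(Z, S) = 2/7 - 2*S/7 - Z/7 (C(Z, S) = 2/7 - ((Z + S) + S)/7 = 2/7 - ((S + Z) + S)/7 = 2/7 - (Z + 2*S)/7 = 2/7 + (-2*S/7 - Z/7) = 2/7 - 2*S/7 - Z/7)
-191*C(a(6), (-2 + I(-3, 3))²) = -191*(2/7 - 2*(-2 + 3)²/7 - √(5 + 6)/7) = -191*(2/7 - 2/7*1² - √11/7) = -191*(2/7 - 2/7*1 - √11/7) = -191*(2/7 - 2/7 - √11/7) = -(-191)*√11/7 = 191*√11/7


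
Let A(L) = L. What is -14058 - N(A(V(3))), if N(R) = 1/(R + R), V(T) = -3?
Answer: -84347/6 ≈ -14058.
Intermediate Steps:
N(R) = 1/(2*R)
-14058 - N(A(V(3))) = -14058 - 1/(2*(-3)) = -14058 - (-1)/(2*3) = -14058 - 1*(-⅙) = -14058 + ⅙ = -84347/6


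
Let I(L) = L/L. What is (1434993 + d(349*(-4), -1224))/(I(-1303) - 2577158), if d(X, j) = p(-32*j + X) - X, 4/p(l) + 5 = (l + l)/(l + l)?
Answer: -1436388/2577157 ≈ -0.55735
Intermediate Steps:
p(l) = -1 (p(l) = 4/(-5 + (l + l)/(l + l)) = 4/(-5 + (2*l)/((2*l))) = 4/(-5 + (2*l)*(1/(2*l))) = 4/(-5 + 1) = 4/(-4) = 4*(-1/4) = -1)
d(X, j) = -1 - X
I(L) = 1
(1434993 + d(349*(-4), -1224))/(I(-1303) - 2577158) = (1434993 + (-1 - 349*(-4)))/(1 - 2577158) = (1434993 + (-1 - 1*(-1396)))/(-2577157) = (1434993 + (-1 + 1396))*(-1/2577157) = (1434993 + 1395)*(-1/2577157) = 1436388*(-1/2577157) = -1436388/2577157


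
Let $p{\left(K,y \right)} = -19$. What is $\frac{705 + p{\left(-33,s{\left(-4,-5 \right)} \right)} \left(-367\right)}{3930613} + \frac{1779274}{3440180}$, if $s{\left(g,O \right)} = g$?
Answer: $\frac{3510025608501}{6761008115170} \approx 0.51916$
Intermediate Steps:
$\frac{705 + p{\left(-33,s{\left(-4,-5 \right)} \right)} \left(-367\right)}{3930613} + \frac{1779274}{3440180} = \frac{705 - -6973}{3930613} + \frac{1779274}{3440180} = \left(705 + 6973\right) \frac{1}{3930613} + 1779274 \cdot \frac{1}{3440180} = 7678 \cdot \frac{1}{3930613} + \frac{889637}{1720090} = \frac{7678}{3930613} + \frac{889637}{1720090} = \frac{3510025608501}{6761008115170}$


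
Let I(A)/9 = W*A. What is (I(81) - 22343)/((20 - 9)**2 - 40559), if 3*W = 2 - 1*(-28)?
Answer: 15053/40438 ≈ 0.37225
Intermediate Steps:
W = 10 (W = (2 - 1*(-28))/3 = (2 + 28)/3 = (1/3)*30 = 10)
I(A) = 90*A (I(A) = 9*(10*A) = 90*A)
(I(81) - 22343)/((20 - 9)**2 - 40559) = (90*81 - 22343)/((20 - 9)**2 - 40559) = (7290 - 22343)/(11**2 - 40559) = -15053/(121 - 40559) = -15053/(-40438) = -15053*(-1/40438) = 15053/40438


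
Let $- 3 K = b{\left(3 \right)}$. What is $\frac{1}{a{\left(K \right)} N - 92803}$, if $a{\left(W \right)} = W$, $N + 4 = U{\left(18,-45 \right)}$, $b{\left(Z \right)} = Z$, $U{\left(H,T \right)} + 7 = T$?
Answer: $- \frac{1}{92747} \approx -1.0782 \cdot 10^{-5}$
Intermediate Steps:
$U{\left(H,T \right)} = -7 + T$
$K = -1$ ($K = \left(- \frac{1}{3}\right) 3 = -1$)
$N = -56$ ($N = -4 - 52 = -56$)
$\frac{1}{a{\left(K \right)} N - 92803} = \frac{1}{\left(-1\right) \left(-56\right) - 92803} = \frac{1}{56 - 92803} = \frac{1}{-92747} = - \frac{1}{92747}$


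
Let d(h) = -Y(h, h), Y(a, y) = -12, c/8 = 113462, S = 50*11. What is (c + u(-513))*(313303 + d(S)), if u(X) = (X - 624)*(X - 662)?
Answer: 702975779365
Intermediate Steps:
S = 550
c = 907696 (c = 8*113462 = 907696)
d(h) = 12 (d(h) = -1*(-12) = 12)
u(X) = (-662 + X)*(-624 + X) (u(X) = (-624 + X)*(-662 + X) = (-662 + X)*(-624 + X))
(c + u(-513))*(313303 + d(S)) = (907696 + (413088 + (-513)² - 1286*(-513)))*(313303 + 12) = (907696 + (413088 + 263169 + 659718))*313315 = (907696 + 1335975)*313315 = 2243671*313315 = 702975779365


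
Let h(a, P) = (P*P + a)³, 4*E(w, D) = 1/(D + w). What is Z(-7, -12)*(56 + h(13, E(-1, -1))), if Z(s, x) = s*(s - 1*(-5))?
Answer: 4148827207/131072 ≈ 31653.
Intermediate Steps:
Z(s, x) = s*(5 + s) (Z(s, x) = s*(s + 5) = s*(5 + s))
E(w, D) = 1/(4*(D + w))
h(a, P) = (a + P²)³ (h(a, P) = (P² + a)³ = (a + P²)³)
Z(-7, -12)*(56 + h(13, E(-1, -1))) = (-7*(5 - 7))*(56 + (13 + (1/(4*(-1 - 1)))²)³) = (-7*(-2))*(56 + (13 + ((¼)/(-2))²)³) = 14*(56 + (13 + ((¼)*(-½))²)³) = 14*(56 + (13 + (-⅛)²)³) = 14*(56 + (13 + 1/64)³) = 14*(56 + (833/64)³) = 14*(56 + 578009537/262144) = 14*(592689601/262144) = 4148827207/131072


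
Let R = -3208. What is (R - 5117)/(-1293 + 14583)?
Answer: -555/886 ≈ -0.62641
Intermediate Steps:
(R - 5117)/(-1293 + 14583) = (-3208 - 5117)/(-1293 + 14583) = -8325/13290 = -8325*1/13290 = -555/886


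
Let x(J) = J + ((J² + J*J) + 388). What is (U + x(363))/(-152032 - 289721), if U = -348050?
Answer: 83761/441753 ≈ 0.18961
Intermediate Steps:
x(J) = 388 + J + 2*J² (x(J) = J + ((J² + J²) + 388) = J + (2*J² + 388) = J + (388 + 2*J²) = 388 + J + 2*J²)
(U + x(363))/(-152032 - 289721) = (-348050 + (388 + 363 + 2*363²))/(-152032 - 289721) = (-348050 + (388 + 363 + 2*131769))/(-441753) = (-348050 + (388 + 363 + 263538))*(-1/441753) = (-348050 + 264289)*(-1/441753) = -83761*(-1/441753) = 83761/441753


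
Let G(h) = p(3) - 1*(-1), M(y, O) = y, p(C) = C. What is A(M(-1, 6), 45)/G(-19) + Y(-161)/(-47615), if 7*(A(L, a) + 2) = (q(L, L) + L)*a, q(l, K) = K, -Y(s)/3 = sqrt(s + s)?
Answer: -26/7 + 3*I*sqrt(322)/47615 ≈ -3.7143 + 0.0011306*I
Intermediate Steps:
Y(s) = -3*sqrt(2)*sqrt(s) (Y(s) = -3*sqrt(s + s) = -3*sqrt(2)*sqrt(s))
G(h) = 4 (G(h) = 3 - 1*(-1) = 3 + 1 = 4)
A(L, a) = -2 + 2*L*a/7 (A(L, a) = -2 + ((L + L)*a)/7 = -2 + ((2*L)*a)/7 = -2 + (2*L*a)/7 = -2 + 2*L*a/7)
A(M(-1, 6), 45)/G(-19) + Y(-161)/(-47615) = (-2 + (2/7)*(-1)*45)/4 - 3*sqrt(2)*sqrt(-161)/(-47615) = (-2 - 90/7)*(1/4) - 3*sqrt(2)*I*sqrt(161)*(-1/47615) = -104/7*1/4 - 3*I*sqrt(322)*(-1/47615) = -26/7 + 3*I*sqrt(322)/47615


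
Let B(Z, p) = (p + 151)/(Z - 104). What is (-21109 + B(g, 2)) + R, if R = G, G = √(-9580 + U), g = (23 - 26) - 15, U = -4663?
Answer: -2575451/122 + I*√14243 ≈ -21110.0 + 119.34*I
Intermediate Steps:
g = -18 (g = -3 - 15 = -18)
B(Z, p) = (151 + p)/(-104 + Z)
G = I*√14243 (G = √(-9580 - 4663) = √(-14243) = I*√14243 ≈ 119.34*I)
R = I*√14243 ≈ 119.34*I
(-21109 + B(g, 2)) + R = (-21109 + (151 + 2)/(-104 - 18)) + I*√14243 = (-21109 + 153/(-122)) + I*√14243 = (-21109 - 1/122*153) + I*√14243 = (-21109 - 153/122) + I*√14243 = -2575451/122 + I*√14243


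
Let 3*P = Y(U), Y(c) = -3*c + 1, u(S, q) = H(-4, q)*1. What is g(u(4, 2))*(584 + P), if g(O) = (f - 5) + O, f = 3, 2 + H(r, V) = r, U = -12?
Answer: -14312/3 ≈ -4770.7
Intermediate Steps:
H(r, V) = -2 + r
u(S, q) = -6 (u(S, q) = (-2 - 4)*1 = -6*1 = -6)
g(O) = -2 + O (g(O) = (3 - 5) + O = -2 + O)
Y(c) = 1 - 3*c
P = 37/3 (P = (1 - 3*(-12))/3 = (1 + 36)/3 = (1/3)*37 = 37/3 ≈ 12.333)
g(u(4, 2))*(584 + P) = (-2 - 6)*(584 + 37/3) = -8*1789/3 = -14312/3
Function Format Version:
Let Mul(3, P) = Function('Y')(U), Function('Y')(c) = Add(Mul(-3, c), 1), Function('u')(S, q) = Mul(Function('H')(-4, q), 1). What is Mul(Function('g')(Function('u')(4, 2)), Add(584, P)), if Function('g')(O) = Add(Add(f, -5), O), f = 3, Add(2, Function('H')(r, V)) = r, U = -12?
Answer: Rational(-14312, 3) ≈ -4770.7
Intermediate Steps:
Function('H')(r, V) = Add(-2, r)
Function('u')(S, q) = -6 (Function('u')(S, q) = Mul(Add(-2, -4), 1) = Mul(-6, 1) = -6)
Function('g')(O) = Add(-2, O) (Function('g')(O) = Add(Add(3, -5), O) = Add(-2, O))
Function('Y')(c) = Add(1, Mul(-3, c))
P = Rational(37, 3) (P = Mul(Rational(1, 3), Add(1, Mul(-3, -12))) = Mul(Rational(1, 3), Add(1, 36)) = Mul(Rational(1, 3), 37) = Rational(37, 3) ≈ 12.333)
Mul(Function('g')(Function('u')(4, 2)), Add(584, P)) = Mul(Add(-2, -6), Add(584, Rational(37, 3))) = Mul(-8, Rational(1789, 3)) = Rational(-14312, 3)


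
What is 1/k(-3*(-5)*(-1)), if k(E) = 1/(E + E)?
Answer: -30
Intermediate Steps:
k(E) = 1/(2*E)
1/k(-3*(-5)*(-1)) = 1/(1/(2*((-3*(-5)*(-1))))) = 1/(1/(2*((15*(-1))))) = 1/((1/2)/(-15)) = 1/((1/2)*(-1/15)) = 1/(-1/30) = -30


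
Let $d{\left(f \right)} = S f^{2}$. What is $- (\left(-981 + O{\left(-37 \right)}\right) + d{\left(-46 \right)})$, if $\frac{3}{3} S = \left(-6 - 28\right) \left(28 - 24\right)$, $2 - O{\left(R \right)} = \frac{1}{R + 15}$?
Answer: $\frac{6352609}{22} \approx 2.8876 \cdot 10^{5}$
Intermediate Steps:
$O{\left(R \right)} = 2 - \frac{1}{15 + R}$ ($O{\left(R \right)} = 2 - \frac{1}{R + 15} = 2 - \frac{1}{15 + R}$)
$S = -136$ ($S = \left(-6 - 28\right) \left(28 - 24\right) = \left(-34\right) 4 = -136$)
$d{\left(f \right)} = - 136 f^{2}$
$- (\left(-981 + O{\left(-37 \right)}\right) + d{\left(-46 \right)}) = - (\left(-981 + \frac{29 + 2 \left(-37\right)}{15 - 37}\right) - 136 \left(-46\right)^{2}) = - (\left(-981 + \frac{29 - 74}{-22}\right) - 287776) = - (\left(-981 - - \frac{45}{22}\right) - 287776) = - (\left(-981 + \frac{45}{22}\right) - 287776) = - (- \frac{21537}{22} - 287776) = \left(-1\right) \left(- \frac{6352609}{22}\right) = \frac{6352609}{22}$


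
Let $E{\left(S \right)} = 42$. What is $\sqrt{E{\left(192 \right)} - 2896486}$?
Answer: $2 i \sqrt{724111} \approx 1701.9 i$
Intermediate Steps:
$\sqrt{E{\left(192 \right)} - 2896486} = \sqrt{42 - 2896486} = \sqrt{-2896444} = 2 i \sqrt{724111}$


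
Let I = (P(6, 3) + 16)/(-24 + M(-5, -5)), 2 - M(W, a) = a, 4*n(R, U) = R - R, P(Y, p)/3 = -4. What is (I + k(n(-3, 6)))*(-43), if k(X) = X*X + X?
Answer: 172/17 ≈ 10.118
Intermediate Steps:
P(Y, p) = -12 (P(Y, p) = 3*(-4) = -12)
n(R, U) = 0 (n(R, U) = (R - R)/4 = (¼)*0 = 0)
M(W, a) = 2 - a
k(X) = X + X² (k(X) = X² + X = X + X²)
I = -4/17 (I = (-12 + 16)/(-24 + (2 - 1*(-5))) = 4/(-24 + (2 + 5)) = 4/(-24 + 7) = 4/(-17) = 4*(-1/17) = -4/17 ≈ -0.23529)
(I + k(n(-3, 6)))*(-43) = (-4/17 + 0*(1 + 0))*(-43) = (-4/17 + 0*1)*(-43) = (-4/17 + 0)*(-43) = -4/17*(-43) = 172/17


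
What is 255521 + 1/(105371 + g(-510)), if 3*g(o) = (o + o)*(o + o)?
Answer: 115539186092/452171 ≈ 2.5552e+5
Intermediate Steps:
g(o) = 4*o²/3 (g(o) = ((o + o)*(o + o))/3 = ((2*o)*(2*o))/3 = (4*o²)/3 = 4*o²/3)
255521 + 1/(105371 + g(-510)) = 255521 + 1/(105371 + (4/3)*(-510)²) = 255521 + 1/(105371 + (4/3)*260100) = 255521 + 1/(105371 + 346800) = 255521 + 1/452171 = 115539186092/452171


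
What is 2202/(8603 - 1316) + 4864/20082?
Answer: 13277422/24389589 ≈ 0.54439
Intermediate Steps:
2202/(8603 - 1316) + 4864/20082 = 2202/7287 + 4864*(1/20082) = 2202*(1/7287) + 2432/10041 = 734/2429 + 2432/10041 = 13277422/24389589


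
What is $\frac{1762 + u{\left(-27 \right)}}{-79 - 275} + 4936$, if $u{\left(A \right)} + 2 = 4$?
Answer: $\frac{290930}{59} \approx 4931.0$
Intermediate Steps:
$u{\left(A \right)} = 2$ ($u{\left(A \right)} = -2 + 4 = 2$)
$\frac{1762 + u{\left(-27 \right)}}{-79 - 275} + 4936 = \frac{1762 + 2}{-79 - 275} + 4936 = \frac{1764}{-354} + 4936 = 1764 \left(- \frac{1}{354}\right) + 4936 = - \frac{294}{59} + 4936 = \frac{290930}{59}$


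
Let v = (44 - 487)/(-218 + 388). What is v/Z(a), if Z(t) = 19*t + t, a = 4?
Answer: -443/13600 ≈ -0.032574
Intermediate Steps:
v = -443/170 ≈ -2.6059
Z(t) = 20*t
v/Z(a) = -443/(170*(20*4)) = -443/170/80 = -443/170*1/80 = -443/13600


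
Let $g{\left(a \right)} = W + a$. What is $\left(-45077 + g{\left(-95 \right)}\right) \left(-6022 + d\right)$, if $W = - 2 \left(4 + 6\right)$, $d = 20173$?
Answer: $-639511992$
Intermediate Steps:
$W = -20$ ($W = \left(-2\right) 10 = -20$)
$g{\left(a \right)} = -20 + a$
$\left(-45077 + g{\left(-95 \right)}\right) \left(-6022 + d\right) = \left(-45077 - 115\right) \left(-6022 + 20173\right) = \left(-45077 - 115\right) 14151 = \left(-45192\right) 14151 = -639511992$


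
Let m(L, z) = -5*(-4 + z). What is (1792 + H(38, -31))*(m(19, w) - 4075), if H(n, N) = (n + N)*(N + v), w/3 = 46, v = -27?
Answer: -6576570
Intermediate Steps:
w = 138 (w = 3*46 = 138)
m(L, z) = 20 - 5*z
H(n, N) = (-27 + N)*(N + n) (H(n, N) = (n + N)*(N - 27) = (N + n)*(-27 + N) = (-27 + N)*(N + n))
(1792 + H(38, -31))*(m(19, w) - 4075) = (1792 + ((-31)² - 27*(-31) - 27*38 - 31*38))*((20 - 5*138) - 4075) = (1792 + (961 + 837 - 1026 - 1178))*((20 - 690) - 4075) = (1792 - 406)*(-670 - 4075) = 1386*(-4745) = -6576570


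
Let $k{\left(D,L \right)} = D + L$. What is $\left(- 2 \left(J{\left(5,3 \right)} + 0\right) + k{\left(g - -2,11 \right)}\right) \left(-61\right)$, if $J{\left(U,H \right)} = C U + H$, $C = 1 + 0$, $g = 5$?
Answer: $-122$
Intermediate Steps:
$C = 1$
$J{\left(U,H \right)} = H + U$ ($J{\left(U,H \right)} = 1 U + H = U + H = H + U$)
$\left(- 2 \left(J{\left(5,3 \right)} + 0\right) + k{\left(g - -2,11 \right)}\right) \left(-61\right) = \left(- 2 \left(\left(3 + 5\right) + 0\right) + \left(\left(5 - -2\right) + 11\right)\right) \left(-61\right) = \left(- 2 \left(8 + 0\right) + \left(\left(5 + 2\right) + 11\right)\right) \left(-61\right) = \left(\left(-2\right) 8 + \left(7 + 11\right)\right) \left(-61\right) = \left(-16 + 18\right) \left(-61\right) = 2 \left(-61\right) = -122$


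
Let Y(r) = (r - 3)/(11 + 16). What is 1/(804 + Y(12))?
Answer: 3/2413 ≈ 0.0012433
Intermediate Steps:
Y(r) = -⅑ + r/27 (Y(r) = (-3 + r)/27 = (-3 + r)*(1/27) = -⅑ + r/27)
1/(804 + Y(12)) = 1/(804 + (-⅑ + (1/27)*12)) = 1/(804 + (-⅑ + 4/9)) = 1/(804 + ⅓) = 1/(2413/3) = 3/2413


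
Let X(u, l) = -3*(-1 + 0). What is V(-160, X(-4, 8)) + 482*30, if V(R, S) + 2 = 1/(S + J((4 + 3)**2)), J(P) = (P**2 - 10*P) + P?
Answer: 28381055/1963 ≈ 14458.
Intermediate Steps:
X(u, l) = 3 (X(u, l) = -3*(-1) = 3)
J(P) = P**2 - 9*P
V(R, S) = -2 + 1/(1960 + S) (V(R, S) = -2 + 1/(S + (4 + 3)**2*(-9 + (4 + 3)**2)) = -2 + 1/(S + 7**2*(-9 + 7**2)) = -2 + 1/(S + 49*(-9 + 49)) = -2 + 1/(S + 49*40) = -2 + 1/(S + 1960) = -2 + 1/(1960 + S))
V(-160, X(-4, 8)) + 482*30 = (-3919 - 2*3)/(1960 + 3) + 482*30 = (-3919 - 6)/1963 + 14460 = (1/1963)*(-3925) + 14460 = -3925/1963 + 14460 = 28381055/1963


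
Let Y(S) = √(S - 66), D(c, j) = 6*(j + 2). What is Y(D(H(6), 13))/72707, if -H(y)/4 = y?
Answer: 2*√6/72707 ≈ 6.7380e-5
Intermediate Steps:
H(y) = -4*y
D(c, j) = 12 + 6*j (D(c, j) = 6*(2 + j) = 12 + 6*j)
Y(S) = √(-66 + S)
Y(D(H(6), 13))/72707 = √(-66 + (12 + 6*13))/72707 = √(-66 + (12 + 78))*(1/72707) = √(-66 + 90)*(1/72707) = √24*(1/72707) = (2*√6)*(1/72707) = 2*√6/72707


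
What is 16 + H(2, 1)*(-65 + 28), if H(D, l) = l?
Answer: -21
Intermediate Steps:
16 + H(2, 1)*(-65 + 28) = 16 + 1*(-65 + 28) = 16 + 1*(-37) = 16 - 37 = -21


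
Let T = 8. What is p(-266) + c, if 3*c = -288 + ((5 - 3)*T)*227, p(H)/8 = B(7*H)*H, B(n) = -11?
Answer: 73568/3 ≈ 24523.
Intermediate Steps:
p(H) = -88*H (p(H) = 8*(-11*H) = -88*H)
c = 3344/3 (c = (-288 + ((5 - 3)*8)*227)/3 = (-288 + (2*8)*227)/3 = (-288 + 16*227)/3 = (-288 + 3632)/3 = (⅓)*3344 = 3344/3 ≈ 1114.7)
p(-266) + c = -88*(-266) + 3344/3 = 23408 + 3344/3 = 73568/3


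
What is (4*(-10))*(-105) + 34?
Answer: 4234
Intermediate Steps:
(4*(-10))*(-105) + 34 = -40*(-105) + 34 = 4200 + 34 = 4234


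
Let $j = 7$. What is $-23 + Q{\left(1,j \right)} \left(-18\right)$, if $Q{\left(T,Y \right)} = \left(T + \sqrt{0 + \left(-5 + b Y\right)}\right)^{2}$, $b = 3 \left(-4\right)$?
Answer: $1561 - 36 i \sqrt{89} \approx 1561.0 - 339.62 i$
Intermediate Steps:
$b = -12$
$Q{\left(T,Y \right)} = \left(T + \sqrt{-5 - 12 Y}\right)^{2}$ ($Q{\left(T,Y \right)} = \left(T + \sqrt{0 - \left(5 + 12 Y\right)}\right)^{2} = \left(T + \sqrt{-5 - 12 Y}\right)^{2}$)
$-23 + Q{\left(1,j \right)} \left(-18\right) = -23 + \left(1 + \sqrt{-5 - 84}\right)^{2} \left(-18\right) = -23 + \left(1 + \sqrt{-89}\right)^{2} \left(-18\right) = -23 + \left(1 + i \sqrt{89}\right)^{2} \left(-18\right) = -23 - 18 \left(1 + i \sqrt{89}\right)^{2}$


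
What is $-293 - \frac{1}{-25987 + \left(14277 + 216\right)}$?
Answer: $- \frac{3367741}{11494} \approx -293.0$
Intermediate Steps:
$-293 - \frac{1}{-25987 + \left(14277 + 216\right)} = -293 - \frac{1}{-25987 + 14493} = -293 - \frac{1}{-11494} = -293 - - \frac{1}{11494} = -293 + \frac{1}{11494} = - \frac{3367741}{11494}$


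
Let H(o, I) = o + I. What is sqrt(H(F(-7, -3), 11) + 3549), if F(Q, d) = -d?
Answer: sqrt(3563) ≈ 59.691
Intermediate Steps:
H(o, I) = I + o
sqrt(H(F(-7, -3), 11) + 3549) = sqrt((11 - 1*(-3)) + 3549) = sqrt((11 + 3) + 3549) = sqrt(14 + 3549) = sqrt(3563)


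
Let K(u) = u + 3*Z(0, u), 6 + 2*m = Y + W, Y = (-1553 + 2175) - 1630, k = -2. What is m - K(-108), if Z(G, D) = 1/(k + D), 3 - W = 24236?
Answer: -688351/55 ≈ -12515.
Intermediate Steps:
W = -24233 (W = 3 - 1*24236 = 3 - 24236 = -24233)
Y = -1008 (Y = 622 - 1630 = -1008)
m = -25247/2 (m = -3 + (-1008 - 24233)/2 = -3 + (½)*(-25241) = -3 - 25241/2 = -25247/2 ≈ -12624.)
Z(G, D) = 1/(-2 + D)
K(u) = u + 3/(-2 + u)
m - K(-108) = -25247/2 - (3 - 108*(-2 - 108))/(-2 - 108) = -25247/2 - (3 - 108*(-110))/(-110) = -25247/2 - (-1)*(3 + 11880)/110 = -25247/2 - (-1)*11883/110 = -25247/2 - 1*(-11883/110) = -25247/2 + 11883/110 = -688351/55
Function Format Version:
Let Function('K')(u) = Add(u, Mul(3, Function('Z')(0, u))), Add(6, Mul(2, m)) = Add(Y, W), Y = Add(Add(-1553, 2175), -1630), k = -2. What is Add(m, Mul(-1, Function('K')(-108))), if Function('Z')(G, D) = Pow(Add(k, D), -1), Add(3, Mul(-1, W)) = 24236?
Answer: Rational(-688351, 55) ≈ -12515.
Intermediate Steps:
W = -24233 (W = Add(3, Mul(-1, 24236)) = Add(3, -24236) = -24233)
Y = -1008 (Y = Add(622, -1630) = -1008)
m = Rational(-25247, 2) (m = Add(-3, Mul(Rational(1, 2), Add(-1008, -24233))) = Add(-3, Mul(Rational(1, 2), -25241)) = Add(-3, Rational(-25241, 2)) = Rational(-25247, 2) ≈ -12624.)
Function('Z')(G, D) = Pow(Add(-2, D), -1)
Function('K')(u) = Add(u, Mul(3, Pow(Add(-2, u), -1)))
Add(m, Mul(-1, Function('K')(-108))) = Add(Rational(-25247, 2), Mul(-1, Mul(Pow(Add(-2, -108), -1), Add(3, Mul(-108, Add(-2, -108)))))) = Add(Rational(-25247, 2), Mul(-1, Mul(Pow(-110, -1), Add(3, Mul(-108, -110))))) = Add(Rational(-25247, 2), Mul(-1, Mul(Rational(-1, 110), Add(3, 11880)))) = Add(Rational(-25247, 2), Mul(-1, Mul(Rational(-1, 110), 11883))) = Add(Rational(-25247, 2), Mul(-1, Rational(-11883, 110))) = Add(Rational(-25247, 2), Rational(11883, 110)) = Rational(-688351, 55)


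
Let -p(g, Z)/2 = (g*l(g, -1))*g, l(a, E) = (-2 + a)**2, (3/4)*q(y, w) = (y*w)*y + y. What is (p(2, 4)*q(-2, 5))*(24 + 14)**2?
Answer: 0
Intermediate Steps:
q(y, w) = 4*y/3 + 4*w*y**2/3 (q(y, w) = 4*((y*w)*y + y)/3 = 4*((w*y)*y + y)/3 = 4*(w*y**2 + y)/3 = 4*(y + w*y**2)/3 = 4*y/3 + 4*w*y**2/3)
p(g, Z) = -2*g**2*(-2 + g)**2 (p(g, Z) = -2*g*(-2 + g)**2*g = -2*g**2*(-2 + g)**2)
(p(2, 4)*q(-2, 5))*(24 + 14)**2 = ((-2*2**2*(-2 + 2)**2)*((4/3)*(-2)*(1 + 5*(-2))))*(24 + 14)**2 = ((-2*4*0**2)*((4/3)*(-2)*(1 - 10)))*38**2 = ((-2*4*0)*((4/3)*(-2)*(-9)))*1444 = (0*24)*1444 = 0*1444 = 0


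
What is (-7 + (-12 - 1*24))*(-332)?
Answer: 14276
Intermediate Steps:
(-7 + (-12 - 1*24))*(-332) = (-7 + (-12 - 24))*(-332) = (-7 - 36)*(-332) = -43*(-332) = 14276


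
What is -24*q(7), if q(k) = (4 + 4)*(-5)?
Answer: 960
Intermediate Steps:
q(k) = -40 (q(k) = 8*(-5) = -40)
-24*q(7) = -24*(-40) = 960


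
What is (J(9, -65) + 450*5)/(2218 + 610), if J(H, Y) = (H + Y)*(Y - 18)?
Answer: 3449/1414 ≈ 2.4392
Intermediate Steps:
J(H, Y) = (-18 + Y)*(H + Y) (J(H, Y) = (H + Y)*(-18 + Y) = (-18 + Y)*(H + Y))
(J(9, -65) + 450*5)/(2218 + 610) = (((-65)² - 18*9 - 18*(-65) + 9*(-65)) + 450*5)/(2218 + 610) = ((4225 - 162 + 1170 - 585) + 2250)/2828 = (4648 + 2250)*(1/2828) = 6898*(1/2828) = 3449/1414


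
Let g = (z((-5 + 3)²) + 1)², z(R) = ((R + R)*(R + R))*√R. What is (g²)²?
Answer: 76686282021340161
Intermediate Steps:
z(R) = 4*R^(5/2) (z(R) = ((2*R)*(2*R))*√R = (4*R²)*√R = 4*R^(5/2))
g = 16641 (g = (4*((-5 + 3)²)^(5/2) + 1)² = (4*((-2)²)^(5/2) + 1)² = (4*4^(5/2) + 1)² = (4*32 + 1)² = (128 + 1)² = 129² = 16641)
(g²)² = (16641²)² = 276922881² = 76686282021340161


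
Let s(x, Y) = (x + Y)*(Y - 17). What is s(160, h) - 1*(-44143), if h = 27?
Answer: 46013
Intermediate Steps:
s(x, Y) = (-17 + Y)*(Y + x) (s(x, Y) = (Y + x)*(-17 + Y) = (-17 + Y)*(Y + x))
s(160, h) - 1*(-44143) = (27**2 - 17*27 - 17*160 + 27*160) - 1*(-44143) = (729 - 459 - 2720 + 4320) + 44143 = 1870 + 44143 = 46013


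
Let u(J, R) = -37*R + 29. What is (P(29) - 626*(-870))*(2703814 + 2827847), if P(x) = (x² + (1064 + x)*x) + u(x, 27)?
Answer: 3187276688268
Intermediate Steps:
u(J, R) = 29 - 37*R
P(x) = -970 + x² + x*(1064 + x) (P(x) = (x² + (1064 + x)*x) + (29 - 37*27) = (x² + x*(1064 + x)) + (29 - 999) = (x² + x*(1064 + x)) - 970 = -970 + x² + x*(1064 + x))
(P(29) - 626*(-870))*(2703814 + 2827847) = ((-970 + 2*29² + 1064*29) - 626*(-870))*(2703814 + 2827847) = ((-970 + 2*841 + 30856) + 544620)*5531661 = ((-970 + 1682 + 30856) + 544620)*5531661 = (31568 + 544620)*5531661 = 576188*5531661 = 3187276688268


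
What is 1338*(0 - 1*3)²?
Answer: 12042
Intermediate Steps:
1338*(0 - 1*3)² = 1338*(0 - 3)² = 1338*(-3)² = 1338*9 = 12042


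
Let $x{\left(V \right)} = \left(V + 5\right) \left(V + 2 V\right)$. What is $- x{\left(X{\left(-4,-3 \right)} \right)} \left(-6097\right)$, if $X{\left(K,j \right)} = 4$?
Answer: $658476$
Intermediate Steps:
$x{\left(V \right)} = 3 V \left(5 + V\right)$ ($x{\left(V \right)} = \left(5 + V\right) 3 V = 3 V \left(5 + V\right)$)
$- x{\left(X{\left(-4,-3 \right)} \right)} \left(-6097\right) = - 3 \cdot 4 \left(5 + 4\right) \left(-6097\right) = - 3 \cdot 4 \cdot 9 \left(-6097\right) = \left(-1\right) 108 \left(-6097\right) = \left(-108\right) \left(-6097\right) = 658476$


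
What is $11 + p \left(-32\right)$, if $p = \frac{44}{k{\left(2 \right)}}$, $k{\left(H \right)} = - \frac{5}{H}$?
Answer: $\frac{2871}{5} \approx 574.2$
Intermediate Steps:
$p = - \frac{88}{5}$ ($p = \frac{44}{\left(-5\right) \frac{1}{2}} = \frac{44}{- \frac{5}{2}} = 44 \left(- \frac{2}{5}\right) = - \frac{88}{5} \approx -17.6$)
$11 + p \left(-32\right) = 11 - - \frac{2816}{5} = 11 + \frac{2816}{5} = \frac{2871}{5}$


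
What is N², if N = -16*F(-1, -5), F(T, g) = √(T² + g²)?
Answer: 6656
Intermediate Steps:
N = -16*√26 (N = -16*√((-1)² + (-5)²) = -16*√(1 + 25) = -16*√26 ≈ -81.584)
N² = (-16*√26)² = 6656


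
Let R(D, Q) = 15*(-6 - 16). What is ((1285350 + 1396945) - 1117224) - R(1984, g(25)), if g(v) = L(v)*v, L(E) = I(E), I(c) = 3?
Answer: 1565401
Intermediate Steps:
L(E) = 3
g(v) = 3*v
R(D, Q) = -330 (R(D, Q) = 15*(-22) = -330)
((1285350 + 1396945) - 1117224) - R(1984, g(25)) = ((1285350 + 1396945) - 1117224) - 1*(-330) = (2682295 - 1117224) + 330 = 1565071 + 330 = 1565401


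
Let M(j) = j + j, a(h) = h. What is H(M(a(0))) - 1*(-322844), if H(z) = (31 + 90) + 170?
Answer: 323135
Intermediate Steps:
M(j) = 2*j
H(z) = 291 (H(z) = 121 + 170 = 291)
H(M(a(0))) - 1*(-322844) = 291 - 1*(-322844) = 291 + 322844 = 323135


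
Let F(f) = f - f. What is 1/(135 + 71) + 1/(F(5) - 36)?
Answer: -85/3708 ≈ -0.022923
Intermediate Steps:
F(f) = 0
1/(135 + 71) + 1/(F(5) - 36) = 1/(135 + 71) + 1/(0 - 36) = 1/206 + 1/(-36) = 1/206 + 1*(-1/36) = 1/206 - 1/36 = -85/3708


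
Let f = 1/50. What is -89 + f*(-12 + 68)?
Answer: -2197/25 ≈ -87.880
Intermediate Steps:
f = 1/50 ≈ 0.020000
-89 + f*(-12 + 68) = -89 + (-12 + 68)/50 = -89 + (1/50)*56 = -89 + 28/25 = -2197/25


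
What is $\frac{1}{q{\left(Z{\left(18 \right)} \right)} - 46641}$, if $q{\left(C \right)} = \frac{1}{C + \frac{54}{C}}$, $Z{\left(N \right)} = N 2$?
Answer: $- \frac{75}{3498073} \approx -2.144 \cdot 10^{-5}$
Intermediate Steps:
$Z{\left(N \right)} = 2 N$
$\frac{1}{q{\left(Z{\left(18 \right)} \right)} - 46641} = \frac{1}{\frac{2 \cdot 18}{54 + \left(2 \cdot 18\right)^{2}} - 46641} = \frac{1}{\frac{36}{54 + 36^{2}} - 46641} = \frac{1}{\frac{36}{54 + 1296} - 46641} = \frac{1}{\frac{36}{1350} - 46641} = \frac{1}{36 \cdot \frac{1}{1350} - 46641} = \frac{1}{\frac{2}{75} - 46641} = \frac{1}{- \frac{3498073}{75}} = - \frac{75}{3498073}$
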